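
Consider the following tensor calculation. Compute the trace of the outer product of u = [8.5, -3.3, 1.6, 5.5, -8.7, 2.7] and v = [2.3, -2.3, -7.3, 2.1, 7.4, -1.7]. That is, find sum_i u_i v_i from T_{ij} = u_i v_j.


The outer product gives T_{ij} = u_i v_j.
The trace (contraction) is Tr(T) = sum_i T_{ii} = sum_i u_i v_i.
Diagonal entries:
T_{11} = u_1 * v_1 = 8.5 * 2.3 = 19.55
T_{22} = u_2 * v_2 = -3.3 * -2.3 = 7.59
T_{33} = u_3 * v_3 = 1.6 * -7.3 = -11.68
T_{44} = u_4 * v_4 = 5.5 * 2.1 = 11.55
T_{55} = u_5 * v_5 = -8.7 * 7.4 = -64.38
T_{66} = u_6 * v_6 = 2.7 * -1.7 = -4.59
Tr(T) = 19.55 + 7.59 + -11.68 + 11.55 + -64.38 + -4.59 = -41.96

-41.96


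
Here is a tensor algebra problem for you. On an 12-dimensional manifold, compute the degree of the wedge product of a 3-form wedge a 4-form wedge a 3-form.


The degree of a wedge product is the sum of the degrees of the individual forms.
Degrees: 3, 4, 3
Total degree = 3 + 4 + 3 = 10

10


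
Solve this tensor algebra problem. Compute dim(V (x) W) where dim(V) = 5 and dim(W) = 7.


The dimension of a tensor product is the product of dimensions.
dim(V) = 5, dim(W) = 7
dim(V (x) W) = 5 * 7 = 35

35


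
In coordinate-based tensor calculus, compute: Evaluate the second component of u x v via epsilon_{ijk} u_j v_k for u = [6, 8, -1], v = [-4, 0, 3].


(u x v)_2 = sum_{j,k} epsilon_{2jk} u_j v_k. Only permutations of (1,2,3) contribute; the two non-zero terms are:
eps_{213} u_1 v_3 = -1 * 6 * 3 = -18
eps_{231} u_3 v_1 = 1 * -1 * -4 = 4
(u x v)_2 = -14

-14


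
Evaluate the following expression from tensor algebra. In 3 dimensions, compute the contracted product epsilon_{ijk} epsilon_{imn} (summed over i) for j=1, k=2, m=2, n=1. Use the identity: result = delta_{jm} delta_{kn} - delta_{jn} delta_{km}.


Using the identity: epsilon_{ijk} epsilon_{imn} = delta_{jm} delta_{kn} - delta_{jn} delta_{km}.
delta_{12} = 0
delta_{21} = 0
delta_{11} = 1
delta_{22} = 1
Result = 0 * 0 - 1 * 1 = 0 - 1 = -1

-1


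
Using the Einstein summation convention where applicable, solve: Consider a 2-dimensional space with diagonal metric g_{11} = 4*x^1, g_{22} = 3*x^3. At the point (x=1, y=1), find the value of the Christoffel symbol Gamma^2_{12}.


For a diagonal metric, Gamma^k_{ij} = (1/2) g^{kk} (dg_{ik}/dx_j + dg_{jk}/dx_i - dg_{ij}/dx_k).
The metric is diagonal, so g_{ab} = 0 for a != b.
At the given point: g_{11} = 4, g_{22} = 3
g^{22} = 1/3
dg_{12}/dx_2 = 0 (off-diagonal)
dg_{22}/dx_1 = dg_{22}/dx_1 = 9
dg_{12}/dx_2 = 0 (off-diagonal)
Numerator = 0 + 9 - 0 = 9
Gamma^2_{12} = 9 / (2 * 3) = 3/2

3/2


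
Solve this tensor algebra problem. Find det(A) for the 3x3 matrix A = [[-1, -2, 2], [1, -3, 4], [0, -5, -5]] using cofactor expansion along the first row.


Expanding along the first row, det(A) = a11*M_11 - a12*M_12 + a13*M_13, where M_1j is the (1,j) minor.
Minor M_11 = -3*-5 - 4*-5 = 35
Minor M_12 = 1*-5 - 4*0 = -5
Minor M_13 = 1*-5 - -3*0 = -5
det = -1*(35) - -2*(-5) + 2*(-5)
    = -35 - 10 + -10
    = -55

-55


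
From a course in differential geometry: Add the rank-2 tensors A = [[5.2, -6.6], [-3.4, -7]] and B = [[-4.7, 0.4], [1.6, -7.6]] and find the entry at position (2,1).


Tensor addition is component-wise: (A + B)_{ij} = A_{ij} + B_{ij}.
A_{21} = -3.4
B_{21} = 1.6
(A + B)_{21} = -3.4 + 1.6 = -1.8

-1.8


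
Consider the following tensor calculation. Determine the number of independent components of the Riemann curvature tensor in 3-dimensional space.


The Riemann tensor in d dimensions has d^2(d^2 - 1)/12 independent components.
d = 3, so d^2 = 9
d^2 - 1 = 8
d^2(d^2 - 1) = 9 * 8 = 72
Divide by 12: 72 / 12 = 6

6


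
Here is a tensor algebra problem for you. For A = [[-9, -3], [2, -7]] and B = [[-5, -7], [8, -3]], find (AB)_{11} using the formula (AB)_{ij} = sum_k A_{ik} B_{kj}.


(AB)_{ij} = sum_k A_{ik} B_{kj}.
For i=1, j=1:
A_{11} * B_{11} = -9 * -5 = 45
A_{12} * B_{21} = -3 * 8 = -24
Sum = 45 + -24 = 21

21


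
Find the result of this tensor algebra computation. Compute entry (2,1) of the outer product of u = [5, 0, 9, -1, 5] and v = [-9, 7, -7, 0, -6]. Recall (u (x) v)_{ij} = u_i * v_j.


The outer product entry T_{ij} = u_i * v_j.
We need i=2, j=1.
u_2 = 0, v_1 = -9
T_{2,1} = 0 * -9 = 0

0


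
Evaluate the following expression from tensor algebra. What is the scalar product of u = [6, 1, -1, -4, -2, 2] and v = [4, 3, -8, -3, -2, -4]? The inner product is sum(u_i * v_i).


The inner product u . v = sum of u_i * v_i.
Term-by-term: 6 * 4, 1 * 3, -1 * -8, -4 * -3, -2 * -2, 2 * -4
Products: 24, 3, 8, 12, 4, -8
Sum = 24 + 3 + 8 + 12 + 4 + -8 = 43

43


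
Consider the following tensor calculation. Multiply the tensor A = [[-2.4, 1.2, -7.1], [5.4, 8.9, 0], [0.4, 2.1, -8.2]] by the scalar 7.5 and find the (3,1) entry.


Scalar multiplication: (cA)_{ij} = c * A_{ij}.
c = 7.5
A_{31} = 0.4
(cA)_{31} = 7.5 * 0.4 = 3

3


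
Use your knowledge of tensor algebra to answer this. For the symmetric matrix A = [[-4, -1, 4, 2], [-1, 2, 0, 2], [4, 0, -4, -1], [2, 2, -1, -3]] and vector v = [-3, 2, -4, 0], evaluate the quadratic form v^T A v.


First compute Av:
(Av)_1 = -4*-3 + -1*2 + 4*-4 + 2*0 = -6
(Av)_2 = -1*-3 + 2*2 + 0*-4 + 2*0 = 7
(Av)_3 = 4*-3 + 0*2 + -4*-4 + -1*0 = 4
(Av)_4 = 2*-3 + 2*2 + -1*-4 + -3*0 = 2
Av = [-6, 7, 4, 2]
Then v^T (Av) = -3*-6 + 2*7 + -4*4 + 0*2
= 18 + 14 + -16 + 0 = 16

16


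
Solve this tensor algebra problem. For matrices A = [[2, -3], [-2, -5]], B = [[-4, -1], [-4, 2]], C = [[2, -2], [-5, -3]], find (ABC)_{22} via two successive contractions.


(ABC)_{22} = sum_m (AB)_{2m} C_{m2}. First compute row 2 of AB.
(AB)_{21} = -2*-4 + -5*-4 = 28
(AB)_{22} = -2*-1 + -5*2 = -8
Now contract with column 2 of C:
(AB)_{21} * C_{12} = 28 * -2 = -56
(AB)_{22} * C_{22} = -8 * -3 = 24
(ABC)_{22} = -56 + 24 = -32

-32


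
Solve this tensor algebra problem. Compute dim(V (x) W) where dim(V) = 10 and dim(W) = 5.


The dimension of a tensor product is the product of dimensions.
dim(V) = 10, dim(W) = 5
dim(V (x) W) = 10 * 5 = 50

50


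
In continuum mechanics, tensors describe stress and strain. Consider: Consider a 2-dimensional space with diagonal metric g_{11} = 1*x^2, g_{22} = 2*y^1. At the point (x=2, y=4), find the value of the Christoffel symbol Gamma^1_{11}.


For a diagonal metric, Gamma^k_{ij} = (1/2) g^{kk} (dg_{ik}/dx_j + dg_{jk}/dx_i - dg_{ij}/dx_k).
The metric is diagonal, so g_{ab} = 0 for a != b.
At the given point: g_{11} = 4, g_{22} = 8
g^{11} = 1/4
dg_{11}/dx_1 = dg_{11}/dx_1 = 4
dg_{11}/dx_1 = dg_{11}/dx_1 = 4
dg_{11}/dx_1 = dg_{11}/dx_1 = 4
Numerator = 4 + 4 - 4 = 4
Gamma^1_{11} = 4 / (2 * 4) = 1/2

1/2


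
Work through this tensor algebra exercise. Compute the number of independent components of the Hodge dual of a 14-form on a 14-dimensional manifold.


The Hodge dual of a p-form on an n-dimensional manifold is an (n-p)-form.
n = 14, p = 14, so dual degree = 14 - 14 = 0
The number of components is C(n, n-p) = C(14, 0) = 1

1


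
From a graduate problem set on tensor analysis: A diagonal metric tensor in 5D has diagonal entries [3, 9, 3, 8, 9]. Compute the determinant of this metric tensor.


For a diagonal metric, the determinant is the product of diagonal entries.
Diagonal entries: 3, 9, 3, 8, 9
det(g) = 3 * 9 * 3 * 8 * 9 = 5832

5832


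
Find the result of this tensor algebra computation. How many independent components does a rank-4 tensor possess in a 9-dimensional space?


The number of components of a rank-r tensor in d dimensions is d^r.
Here d = 9 and r = 4.
9^4 = 6561

6561


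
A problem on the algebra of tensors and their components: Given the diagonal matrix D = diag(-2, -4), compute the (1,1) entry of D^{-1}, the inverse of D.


For a diagonal matrix, the inverse has entries (D^{-1})_{ii} = 1/d_{ii}.
The diagonal entries are: d_{11} = -2, d_{22} = -4
We need (D^{-1})_{11} = 1/d_{11} = 1/-2 = -1/2

-1/2


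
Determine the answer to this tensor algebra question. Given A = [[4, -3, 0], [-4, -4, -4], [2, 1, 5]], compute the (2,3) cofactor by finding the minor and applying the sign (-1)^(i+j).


To find cofactor C_{23}, delete row 2 and column 3.
The resulting 2x2 submatrix is: [[4, -3], [2, 1]]
Minor M_{23} = 4*1 - -3*2
  = 4 - -6 = 10
Sign = (-1)^(2+3) = (-1)^5 = -1
Cofactor C_{23} = -1 * 10 = -10

-10


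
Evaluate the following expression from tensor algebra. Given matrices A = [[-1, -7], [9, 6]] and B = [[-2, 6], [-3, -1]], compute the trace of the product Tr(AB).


Tr(AB) = sum_i (AB)_{ii} where (AB)_{ii} = sum_k A_{ik} B_{ki}.
(AB)_{11} = -1*-2 + -7*-3 = 23
(AB)_{22} = 9*6 + 6*-1 = 48
Tr(AB) = 23 + 48 = 71

71


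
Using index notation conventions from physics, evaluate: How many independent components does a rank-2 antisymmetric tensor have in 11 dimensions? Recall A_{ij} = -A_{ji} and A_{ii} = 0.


An antisymmetric rank-2 tensor satisfies A_{ij} = -A_{ji}, so diagonal entries are zero.
The independent components are the upper-triangular entries: C(n, 2) = n(n-1)/2.
n = 11
C(11, 2) = 11 * 10 / 2 = 110 / 2 = 55

55


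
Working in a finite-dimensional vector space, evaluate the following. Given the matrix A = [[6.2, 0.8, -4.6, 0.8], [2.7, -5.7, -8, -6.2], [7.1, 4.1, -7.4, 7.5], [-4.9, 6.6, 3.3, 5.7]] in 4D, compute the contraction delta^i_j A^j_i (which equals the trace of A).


The contraction (trace) of a rank-2 tensor is the sum of its diagonal elements.
Diagonal entries: A[1,1] = 6.2, A[2,2] = -5.7, A[3,3] = -7.4, A[4,4] = 5.7
Tr(A) = 6.2 + -5.7 + -7.4 + 5.7 = -1.2

-1.2


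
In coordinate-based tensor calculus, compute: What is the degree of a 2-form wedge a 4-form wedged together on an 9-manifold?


The degree of a wedge product is the sum of the degrees of the individual forms.
Degrees: 2, 4
Total degree = 2 + 4 = 6

6


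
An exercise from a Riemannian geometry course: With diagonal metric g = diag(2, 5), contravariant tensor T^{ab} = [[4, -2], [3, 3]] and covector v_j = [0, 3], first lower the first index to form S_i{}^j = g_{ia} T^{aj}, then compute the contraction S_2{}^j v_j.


Step 1: lower the first index. For a diagonal metric, g_{ia} T^{aj} = g_{ii} T^{ij} (no sum on i).
g_{22} = 5
S_2{}^1 = 5 * T^{21} = 5 * 3 = 15
S_2{}^2 = 5 * T^{22} = 5 * 3 = 15
Step 2: contract S_2{}^j with v_j.
S_2{}^1 * v_1 = 15 * 0 = 0
S_2{}^2 * v_2 = 15 * 3 = 45
Result = 0 + 45 = 45

45


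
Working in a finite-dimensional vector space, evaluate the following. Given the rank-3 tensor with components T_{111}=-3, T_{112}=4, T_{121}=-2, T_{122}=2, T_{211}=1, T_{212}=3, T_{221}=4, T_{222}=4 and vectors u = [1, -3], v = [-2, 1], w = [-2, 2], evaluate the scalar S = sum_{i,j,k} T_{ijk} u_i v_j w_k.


S = sum over i,j,k of T_{ijk} u_i v_j w_k. Expanding all 8 terms:
T_{111}*u_1*v_1*w_1 = -3*1*-2*-2 = -12  (running total: -12)
T_{112}*u_1*v_1*w_2 = 4*1*-2*2 = -16  (running total: -28)
T_{121}*u_1*v_2*w_1 = -2*1*1*-2 = 4  (running total: -24)
T_{122}*u_1*v_2*w_2 = 2*1*1*2 = 4  (running total: -20)
T_{211}*u_2*v_1*w_1 = 1*-3*-2*-2 = -12  (running total: -32)
T_{212}*u_2*v_1*w_2 = 3*-3*-2*2 = 36  (running total: 4)
T_{221}*u_2*v_2*w_1 = 4*-3*1*-2 = 24  (running total: 28)
T_{222}*u_2*v_2*w_2 = 4*-3*1*2 = -24  (running total: 4)
S = 4

4


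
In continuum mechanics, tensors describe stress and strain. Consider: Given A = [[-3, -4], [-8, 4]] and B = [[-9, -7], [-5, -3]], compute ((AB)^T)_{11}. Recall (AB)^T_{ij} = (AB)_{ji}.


(AB)^T_{ij} = (AB)_{ji} = sum_k A_{jk} B_{ki}.
For i=1, j=1 we need (AB)_{11}:
A_{11} * B_{11} = -3 * -9 = 27
A_{12} * B_{21} = -4 * -5 = 20
Sum = 27 + 20 = 47

47


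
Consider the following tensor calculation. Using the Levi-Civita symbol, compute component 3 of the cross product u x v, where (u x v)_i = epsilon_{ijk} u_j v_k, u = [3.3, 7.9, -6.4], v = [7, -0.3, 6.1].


(u x v)_3 = sum_{j,k} epsilon_{3jk} u_j v_k. Only permutations of (1,2,3) contribute; the two non-zero terms are:
eps_{312} u_1 v_2 = 1 * 3.3 * -0.3 = -0.99
eps_{321} u_2 v_1 = -1 * 7.9 * 7 = -55.3
(u x v)_3 = -56.29

-56.29


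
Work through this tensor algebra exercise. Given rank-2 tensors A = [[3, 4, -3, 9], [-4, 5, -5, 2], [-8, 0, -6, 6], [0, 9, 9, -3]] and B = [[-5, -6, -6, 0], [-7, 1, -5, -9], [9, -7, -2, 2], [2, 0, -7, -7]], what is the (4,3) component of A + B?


Tensor addition is component-wise: (A + B)_{ij} = A_{ij} + B_{ij}.
A_{43} = 9
B_{43} = -7
(A + B)_{43} = 9 + -7 = 2

2


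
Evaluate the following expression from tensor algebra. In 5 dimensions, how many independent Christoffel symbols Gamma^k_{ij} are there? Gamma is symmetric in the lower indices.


Christoffel symbols Gamma^k_{ij} are symmetric in i,j, so there are d * d(d+1)/2 independent symbols.
d = 5
d(d+1)/2 = 5 * 6 / 2 = 15
Total = 5 * 15 = 75

75


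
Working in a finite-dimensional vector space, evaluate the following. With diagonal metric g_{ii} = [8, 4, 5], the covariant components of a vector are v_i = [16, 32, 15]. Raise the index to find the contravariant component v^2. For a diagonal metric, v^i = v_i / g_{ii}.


To raise an index with a diagonal metric: v^i = v_i / g_{ii}.
For index 2: v_2 = 32, g_{22} = 4
v^2 = 32 / 4 = 8

8


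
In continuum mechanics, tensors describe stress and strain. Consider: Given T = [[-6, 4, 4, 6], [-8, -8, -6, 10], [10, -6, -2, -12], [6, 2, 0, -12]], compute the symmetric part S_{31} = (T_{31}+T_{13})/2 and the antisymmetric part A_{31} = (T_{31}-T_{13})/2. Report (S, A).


T_{31} = 10
T_{13} = 4
S_{31} = (10 + 4)/2 = 14/2 = 7
A_{31} = (10 - 4)/2 = 6/2 = 3
Check: S + A = 7 + 3 = 10 = T_{31}.

(7, 3)


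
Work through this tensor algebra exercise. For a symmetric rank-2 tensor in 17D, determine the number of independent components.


A symmetric rank-2 tensor in d dimensions has d(d+1)/2 independent components.
d = 17
d(d+1)/2 = 17 * 18 / 2 = 306 / 2 = 153

153


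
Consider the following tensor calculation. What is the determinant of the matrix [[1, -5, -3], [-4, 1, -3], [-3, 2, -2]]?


Expanding along the first row, det(A) = a11*M_11 - a12*M_12 + a13*M_13, where M_1j is the (1,j) minor.
Minor M_11 = 1*-2 - -3*2 = 4
Minor M_12 = -4*-2 - -3*-3 = -1
Minor M_13 = -4*2 - 1*-3 = -5
det = 1*(4) - -5*(-1) + -3*(-5)
    = 4 - 5 + 15
    = 14

14


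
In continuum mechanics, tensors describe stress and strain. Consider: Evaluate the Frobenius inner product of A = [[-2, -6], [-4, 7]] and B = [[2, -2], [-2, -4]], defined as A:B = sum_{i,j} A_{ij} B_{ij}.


A:B = sum over all i,j of A_{ij} * B_{ij}.
Row 1: -2*2=-4, -6*-2=12 => row sum = 8
Row 2: -4*-2=8, 7*-4=-28 => row sum = -20
Total = 8 + -20 = -12

-12


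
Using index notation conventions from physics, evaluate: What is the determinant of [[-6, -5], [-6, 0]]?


For a 2x2 matrix [[a, b], [c, d]], det = a*d - b*c.
a = -6, b = -5, c = -6, d = 0
a*d = -6 * 0 = 0
b*c = -5 * -6 = 30
det = 0 - 30 = -30

-30


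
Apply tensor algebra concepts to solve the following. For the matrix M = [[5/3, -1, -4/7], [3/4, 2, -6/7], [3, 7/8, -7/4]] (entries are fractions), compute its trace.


The trace is the sum of diagonal entries.
Diagonal: M[1,1] = 5/3, M[2,2] = 2, M[3,3] = -7/4
Tr(M) = 5/3 + 2 + -7/4
Computing step by step:
After adding M[1,1]: 5/3
After adding M[2,2]: 11/3
After adding M[3,3]: 23/12
Tr(M) = 23/12

23/12


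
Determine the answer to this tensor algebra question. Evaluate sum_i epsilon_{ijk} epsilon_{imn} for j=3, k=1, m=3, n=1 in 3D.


Using the identity: epsilon_{ijk} epsilon_{imn} = delta_{jm} delta_{kn} - delta_{jn} delta_{km}.
delta_{33} = 1
delta_{11} = 1
delta_{31} = 0
delta_{13} = 0
Result = 1 * 1 - 0 * 0 = 1 - 0 = 1

1


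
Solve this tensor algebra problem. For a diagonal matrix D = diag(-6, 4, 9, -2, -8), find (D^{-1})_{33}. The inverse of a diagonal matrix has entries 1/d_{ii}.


For a diagonal matrix, the inverse has entries (D^{-1})_{ii} = 1/d_{ii}.
The diagonal entries are: d_{11} = -6, d_{22} = 4, d_{33} = 9, d_{44} = -2, d_{55} = -8
We need (D^{-1})_{33} = 1/d_{33} = 1/9 = 1/9

1/9


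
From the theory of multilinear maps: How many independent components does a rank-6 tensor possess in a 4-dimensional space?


The number of components of a rank-r tensor in d dimensions is d^r.
Here d = 4 and r = 6.
4^6 = 4096

4096


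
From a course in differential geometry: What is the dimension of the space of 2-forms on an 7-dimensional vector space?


The dimension of the space of p-forms on an n-dimensional space is C(n, p).
n = 7, p = 2
C(7, 2) = 7! / (2! * 5!) = 21

21


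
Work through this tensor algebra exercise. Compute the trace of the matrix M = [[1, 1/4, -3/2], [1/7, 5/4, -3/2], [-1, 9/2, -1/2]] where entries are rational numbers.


The trace is the sum of diagonal entries.
Diagonal: M[1,1] = 1, M[2,2] = 5/4, M[3,3] = -1/2
Tr(M) = 1 + 5/4 + -1/2
Computing step by step:
After adding M[1,1]: 1
After adding M[2,2]: 9/4
After adding M[3,3]: 7/4
Tr(M) = 7/4

7/4


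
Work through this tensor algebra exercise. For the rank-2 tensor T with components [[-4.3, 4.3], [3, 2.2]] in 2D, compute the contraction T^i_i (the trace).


The contraction (trace) of a rank-2 tensor is the sum of its diagonal elements.
Diagonal entries: A[1,1] = -4.3, A[2,2] = 2.2
Tr(A) = -4.3 + 2.2 = -2.1

-2.1


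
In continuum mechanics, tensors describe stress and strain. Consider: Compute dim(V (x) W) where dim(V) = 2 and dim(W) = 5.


The dimension of a tensor product is the product of dimensions.
dim(V) = 2, dim(W) = 5
dim(V (x) W) = 2 * 5 = 10

10


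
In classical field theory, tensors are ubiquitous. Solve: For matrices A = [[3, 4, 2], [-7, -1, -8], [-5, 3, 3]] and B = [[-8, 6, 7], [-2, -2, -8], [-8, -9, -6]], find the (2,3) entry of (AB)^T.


(AB)^T_{ij} = (AB)_{ji} = sum_k A_{jk} B_{ki}.
For i=2, j=3 we need (AB)_{32}:
A_{31} * B_{12} = -5 * 6 = -30
A_{32} * B_{22} = 3 * -2 = -6
A_{33} * B_{32} = 3 * -9 = -27
Sum = -30 + -6 + -27 = -63

-63


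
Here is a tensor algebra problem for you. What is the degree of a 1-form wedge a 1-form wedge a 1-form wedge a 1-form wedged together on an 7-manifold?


The degree of a wedge product is the sum of the degrees of the individual forms.
Degrees: 1, 1, 1, 1
Total degree = 1 + 1 + 1 + 1 = 4

4


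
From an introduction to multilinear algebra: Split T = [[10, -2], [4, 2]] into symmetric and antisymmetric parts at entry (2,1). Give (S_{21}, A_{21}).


T_{21} = 4
T_{12} = -2
S_{21} = (4 + -2)/2 = 2/2 = 1
A_{21} = (4 - -2)/2 = 6/2 = 3
Check: S + A = 1 + 3 = 4 = T_{21}.

(1, 3)


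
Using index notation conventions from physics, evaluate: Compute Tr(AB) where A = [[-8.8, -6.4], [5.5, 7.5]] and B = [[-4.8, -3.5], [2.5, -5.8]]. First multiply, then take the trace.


Tr(AB) = sum_i (AB)_{ii} where (AB)_{ii} = sum_k A_{ik} B_{ki}.
(AB)_{11} = -8.8*-4.8 + -6.4*2.5 = 26.24
(AB)_{22} = 5.5*-3.5 + 7.5*-5.8 = -62.75
Tr(AB) = 26.24 + -62.75 = -36.51

-36.51


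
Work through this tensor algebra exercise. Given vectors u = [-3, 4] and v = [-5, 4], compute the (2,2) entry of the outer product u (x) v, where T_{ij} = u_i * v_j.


The outer product entry T_{ij} = u_i * v_j.
We need i=2, j=2.
u_2 = 4, v_2 = 4
T_{2,2} = 4 * 4 = 16

16


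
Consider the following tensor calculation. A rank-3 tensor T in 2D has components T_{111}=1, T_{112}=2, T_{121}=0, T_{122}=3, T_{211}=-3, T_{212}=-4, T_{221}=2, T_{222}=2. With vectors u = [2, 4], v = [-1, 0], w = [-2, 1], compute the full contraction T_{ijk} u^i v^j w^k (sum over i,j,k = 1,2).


S = sum over i,j,k of T_{ijk} u_i v_j w_k. Expanding all 8 terms:
T_{111}*u_1*v_1*w_1 = 1*2*-1*-2 = 4  (running total: 4)
T_{112}*u_1*v_1*w_2 = 2*2*-1*1 = -4  (running total: 0)
T_{121}*u_1*v_2*w_1 = 0*2*0*-2 = 0  (running total: 0)
T_{122}*u_1*v_2*w_2 = 3*2*0*1 = 0  (running total: 0)
T_{211}*u_2*v_1*w_1 = -3*4*-1*-2 = -24  (running total: -24)
T_{212}*u_2*v_1*w_2 = -4*4*-1*1 = 16  (running total: -8)
T_{221}*u_2*v_2*w_1 = 2*4*0*-2 = 0  (running total: -8)
T_{222}*u_2*v_2*w_2 = 2*4*0*1 = 0  (running total: -8)
S = -8

-8


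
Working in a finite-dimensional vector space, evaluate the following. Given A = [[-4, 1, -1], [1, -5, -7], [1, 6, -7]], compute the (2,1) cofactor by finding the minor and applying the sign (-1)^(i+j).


To find cofactor C_{21}, delete row 2 and column 1.
The resulting 2x2 submatrix is: [[1, -1], [6, -7]]
Minor M_{21} = 1*-7 - -1*6
  = -7 - -6 = -1
Sign = (-1)^(2+1) = (-1)^3 = -1
Cofactor C_{21} = -1 * -1 = 1

1


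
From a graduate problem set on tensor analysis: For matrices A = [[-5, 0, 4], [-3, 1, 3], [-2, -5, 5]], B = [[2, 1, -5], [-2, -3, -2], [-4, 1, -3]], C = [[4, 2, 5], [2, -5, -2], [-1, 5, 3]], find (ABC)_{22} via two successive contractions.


(ABC)_{22} = sum_m (AB)_{2m} C_{m2}. First compute row 2 of AB.
(AB)_{21} = -3*2 + 1*-2 + 3*-4 = -20
(AB)_{22} = -3*1 + 1*-3 + 3*1 = -3
(AB)_{23} = -3*-5 + 1*-2 + 3*-3 = 4
Now contract with column 2 of C:
(AB)_{21} * C_{12} = -20 * 2 = -40
(AB)_{22} * C_{22} = -3 * -5 = 15
(AB)_{23} * C_{32} = 4 * 5 = 20
(ABC)_{22} = -40 + 15 + 20 = -5

-5


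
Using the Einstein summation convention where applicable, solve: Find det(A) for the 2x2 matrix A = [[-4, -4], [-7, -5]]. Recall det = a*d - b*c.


For a 2x2 matrix [[a, b], [c, d]], det = a*d - b*c.
a = -4, b = -4, c = -7, d = -5
a*d = -4 * -5 = 20
b*c = -4 * -7 = 28
det = 20 - 28 = -8

-8


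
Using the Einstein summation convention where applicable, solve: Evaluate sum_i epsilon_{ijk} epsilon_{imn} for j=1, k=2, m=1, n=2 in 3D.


Using the identity: epsilon_{ijk} epsilon_{imn} = delta_{jm} delta_{kn} - delta_{jn} delta_{km}.
delta_{11} = 1
delta_{22} = 1
delta_{12} = 0
delta_{21} = 0
Result = 1 * 1 - 0 * 0 = 1 - 0 = 1

1


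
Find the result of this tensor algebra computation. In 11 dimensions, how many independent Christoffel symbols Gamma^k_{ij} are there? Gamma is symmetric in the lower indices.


Christoffel symbols Gamma^k_{ij} are symmetric in i,j, so there are d * d(d+1)/2 independent symbols.
d = 11
d(d+1)/2 = 11 * 12 / 2 = 66
Total = 11 * 66 = 726

726


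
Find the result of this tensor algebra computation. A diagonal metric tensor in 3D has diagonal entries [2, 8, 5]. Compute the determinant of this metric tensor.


For a diagonal metric, the determinant is the product of diagonal entries.
Diagonal entries: 2, 8, 5
det(g) = 2 * 8 * 5 = 80

80


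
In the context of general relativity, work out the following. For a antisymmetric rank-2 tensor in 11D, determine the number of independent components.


A antisymmetric rank-2 tensor in d dimensions has d(d-1)/2 independent components.
d = 11
d(d-1)/2 = 11 * 10 / 2 = 110 / 2 = 55

55


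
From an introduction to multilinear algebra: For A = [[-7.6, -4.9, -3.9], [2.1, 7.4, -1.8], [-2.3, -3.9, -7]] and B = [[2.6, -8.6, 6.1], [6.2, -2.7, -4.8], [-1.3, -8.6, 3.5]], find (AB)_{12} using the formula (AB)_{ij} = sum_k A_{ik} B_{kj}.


(AB)_{ij} = sum_k A_{ik} B_{kj}.
For i=1, j=2:
A_{11} * B_{12} = -7.6 * -8.6 = 65.36
A_{12} * B_{22} = -4.9 * -2.7 = 13.23
A_{13} * B_{32} = -3.9 * -8.6 = 33.54
Sum = 65.36 + 13.23 + 33.54 = 112.13

112.13


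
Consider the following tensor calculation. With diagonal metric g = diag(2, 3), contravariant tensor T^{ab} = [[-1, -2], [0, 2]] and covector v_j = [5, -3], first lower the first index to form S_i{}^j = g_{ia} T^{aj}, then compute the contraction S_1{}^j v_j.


Step 1: lower the first index. For a diagonal metric, g_{ia} T^{aj} = g_{ii} T^{ij} (no sum on i).
g_{11} = 2
S_1{}^1 = 2 * T^{11} = 2 * -1 = -2
S_1{}^2 = 2 * T^{12} = 2 * -2 = -4
Step 2: contract S_1{}^j with v_j.
S_1{}^1 * v_1 = -2 * 5 = -10
S_1{}^2 * v_2 = -4 * -3 = 12
Result = -10 + 12 = 2

2


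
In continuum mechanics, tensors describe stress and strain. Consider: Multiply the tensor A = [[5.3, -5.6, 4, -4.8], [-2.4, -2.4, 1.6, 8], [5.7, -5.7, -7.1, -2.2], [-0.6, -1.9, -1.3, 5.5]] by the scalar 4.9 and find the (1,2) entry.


Scalar multiplication: (cA)_{ij} = c * A_{ij}.
c = 4.9
A_{12} = -5.6
(cA)_{12} = 4.9 * -5.6 = -27.44

-27.44


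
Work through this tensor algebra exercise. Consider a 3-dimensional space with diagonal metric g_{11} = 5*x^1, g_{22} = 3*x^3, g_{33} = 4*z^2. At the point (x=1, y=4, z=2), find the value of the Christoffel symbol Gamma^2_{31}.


For a diagonal metric, Gamma^k_{ij} = (1/2) g^{kk} (dg_{ik}/dx_j + dg_{jk}/dx_i - dg_{ij}/dx_k).
The metric is diagonal, so g_{ab} = 0 for a != b.
At the given point: g_{11} = 5, g_{22} = 3, g_{33} = 16
g^{22} = 1/3
dg_{32}/dx_1 = 0 (off-diagonal)
dg_{12}/dx_3 = 0 (off-diagonal)
dg_{31}/dx_2 = 0 (off-diagonal)
Numerator = 0 + 0 - 0 = 0
Gamma^2_{31} = 0 / (2 * 3) = 0

0


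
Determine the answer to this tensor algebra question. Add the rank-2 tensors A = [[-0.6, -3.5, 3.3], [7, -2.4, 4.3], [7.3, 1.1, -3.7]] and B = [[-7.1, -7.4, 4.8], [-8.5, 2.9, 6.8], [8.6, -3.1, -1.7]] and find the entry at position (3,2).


Tensor addition is component-wise: (A + B)_{ij} = A_{ij} + B_{ij}.
A_{32} = 1.1
B_{32} = -3.1
(A + B)_{32} = 1.1 + -3.1 = -2

-2


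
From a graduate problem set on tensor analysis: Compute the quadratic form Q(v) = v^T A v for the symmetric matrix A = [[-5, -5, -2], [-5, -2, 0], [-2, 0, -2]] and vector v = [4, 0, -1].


First compute Av:
(Av)_1 = -5*4 + -5*0 + -2*-1 = -18
(Av)_2 = -5*4 + -2*0 + 0*-1 = -20
(Av)_3 = -2*4 + 0*0 + -2*-1 = -6
Av = [-18, -20, -6]
Then v^T (Av) = 4*-18 + 0*-20 + -1*-6
= -72 + 0 + 6 = -66

-66


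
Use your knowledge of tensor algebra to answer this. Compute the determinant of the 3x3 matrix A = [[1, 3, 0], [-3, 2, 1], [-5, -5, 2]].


Expanding along the first row, det(A) = a11*M_11 - a12*M_12 + a13*M_13, where M_1j is the (1,j) minor.
Minor M_11 = 2*2 - 1*-5 = 9
Minor M_12 = -3*2 - 1*-5 = -1
Minor M_13 = -3*-5 - 2*-5 = 25
det = 1*(9) - 3*(-1) + 0*(25)
    = 9 - -3 + 0
    = 12

12


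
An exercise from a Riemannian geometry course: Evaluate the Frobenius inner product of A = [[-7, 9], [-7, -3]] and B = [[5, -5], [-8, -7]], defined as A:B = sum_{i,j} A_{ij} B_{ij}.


A:B = sum over all i,j of A_{ij} * B_{ij}.
Row 1: -7*5=-35, 9*-5=-45 => row sum = -80
Row 2: -7*-8=56, -3*-7=21 => row sum = 77
Total = -80 + 77 = -3

-3


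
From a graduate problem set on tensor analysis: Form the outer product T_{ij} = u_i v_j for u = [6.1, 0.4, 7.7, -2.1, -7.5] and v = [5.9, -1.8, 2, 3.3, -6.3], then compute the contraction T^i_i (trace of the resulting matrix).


The outer product gives T_{ij} = u_i v_j.
The trace (contraction) is Tr(T) = sum_i T_{ii} = sum_i u_i v_i.
Diagonal entries:
T_{11} = u_1 * v_1 = 6.1 * 5.9 = 35.99
T_{22} = u_2 * v_2 = 0.4 * -1.8 = -0.72
T_{33} = u_3 * v_3 = 7.7 * 2 = 15.4
T_{44} = u_4 * v_4 = -2.1 * 3.3 = -6.93
T_{55} = u_5 * v_5 = -7.5 * -6.3 = 47.25
Tr(T) = 35.99 + -0.72 + 15.4 + -6.93 + 47.25 = 90.99

90.99


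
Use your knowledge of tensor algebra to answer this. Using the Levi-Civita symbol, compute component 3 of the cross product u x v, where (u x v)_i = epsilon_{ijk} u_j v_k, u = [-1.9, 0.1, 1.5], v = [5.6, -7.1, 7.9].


(u x v)_3 = sum_{j,k} epsilon_{3jk} u_j v_k. Only permutations of (1,2,3) contribute; the two non-zero terms are:
eps_{312} u_1 v_2 = 1 * -1.9 * -7.1 = 13.49
eps_{321} u_2 v_1 = -1 * 0.1 * 5.6 = -0.56
(u x v)_3 = 12.93

12.93


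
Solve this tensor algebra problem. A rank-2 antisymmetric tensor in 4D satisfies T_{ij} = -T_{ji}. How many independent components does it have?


An antisymmetric rank-2 tensor satisfies A_{ij} = -A_{ji}, so diagonal entries are zero.
The independent components are the upper-triangular entries: C(n, 2) = n(n-1)/2.
n = 4
C(4, 2) = 4 * 3 / 2 = 12 / 2 = 6

6


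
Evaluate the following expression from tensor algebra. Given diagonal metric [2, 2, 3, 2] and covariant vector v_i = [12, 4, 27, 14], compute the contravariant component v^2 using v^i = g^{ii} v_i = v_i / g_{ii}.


To raise an index with a diagonal metric: v^i = v_i / g_{ii}.
For index 2: v_2 = 4, g_{22} = 2
v^2 = 4 / 2 = 2

2


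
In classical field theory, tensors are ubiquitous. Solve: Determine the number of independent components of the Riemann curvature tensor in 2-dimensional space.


The Riemann tensor in d dimensions has d^2(d^2 - 1)/12 independent components.
d = 2, so d^2 = 4
d^2 - 1 = 3
d^2(d^2 - 1) = 4 * 3 = 12
Divide by 12: 12 / 12 = 1

1


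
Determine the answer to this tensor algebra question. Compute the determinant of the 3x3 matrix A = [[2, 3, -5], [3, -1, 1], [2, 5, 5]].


Expanding along the first row, det(A) = a11*M_11 - a12*M_12 + a13*M_13, where M_1j is the (1,j) minor.
Minor M_11 = -1*5 - 1*5 = -10
Minor M_12 = 3*5 - 1*2 = 13
Minor M_13 = 3*5 - -1*2 = 17
det = 2*(-10) - 3*(13) + -5*(17)
    = -20 - 39 + -85
    = -144

-144


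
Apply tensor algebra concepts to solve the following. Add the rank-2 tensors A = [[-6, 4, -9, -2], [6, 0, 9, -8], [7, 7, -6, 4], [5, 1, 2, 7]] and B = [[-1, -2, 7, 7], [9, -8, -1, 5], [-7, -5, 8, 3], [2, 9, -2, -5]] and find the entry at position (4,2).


Tensor addition is component-wise: (A + B)_{ij} = A_{ij} + B_{ij}.
A_{42} = 1
B_{42} = 9
(A + B)_{42} = 1 + 9 = 10

10


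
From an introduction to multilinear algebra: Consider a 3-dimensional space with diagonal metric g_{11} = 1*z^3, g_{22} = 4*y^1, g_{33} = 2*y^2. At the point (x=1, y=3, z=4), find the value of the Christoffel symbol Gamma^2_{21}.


For a diagonal metric, Gamma^k_{ij} = (1/2) g^{kk} (dg_{ik}/dx_j + dg_{jk}/dx_i - dg_{ij}/dx_k).
The metric is diagonal, so g_{ab} = 0 for a != b.
At the given point: g_{11} = 64, g_{22} = 12, g_{33} = 18
g^{22} = 1/12
dg_{22}/dx_1 = dg_{22}/dx_1 = 0
dg_{12}/dx_2 = 0 (off-diagonal)
dg_{21}/dx_2 = 0 (off-diagonal)
Numerator = 0 + 0 - 0 = 0
Gamma^2_{21} = 0 / (2 * 12) = 0

0


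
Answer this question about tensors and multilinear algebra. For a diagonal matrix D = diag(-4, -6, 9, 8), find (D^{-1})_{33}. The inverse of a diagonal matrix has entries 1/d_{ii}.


For a diagonal matrix, the inverse has entries (D^{-1})_{ii} = 1/d_{ii}.
The diagonal entries are: d_{11} = -4, d_{22} = -6, d_{33} = 9, d_{44} = 8
We need (D^{-1})_{33} = 1/d_{33} = 1/9 = 1/9

1/9


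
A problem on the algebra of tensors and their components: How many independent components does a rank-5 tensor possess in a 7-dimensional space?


The number of components of a rank-r tensor in d dimensions is d^r.
Here d = 7 and r = 5.
7^5 = 16807

16807


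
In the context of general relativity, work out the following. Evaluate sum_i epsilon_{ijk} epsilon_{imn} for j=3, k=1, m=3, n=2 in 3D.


Using the identity: epsilon_{ijk} epsilon_{imn} = delta_{jm} delta_{kn} - delta_{jn} delta_{km}.
delta_{33} = 1
delta_{12} = 0
delta_{32} = 0
delta_{13} = 0
Result = 1 * 0 - 0 * 0 = 0 - 0 = 0

0


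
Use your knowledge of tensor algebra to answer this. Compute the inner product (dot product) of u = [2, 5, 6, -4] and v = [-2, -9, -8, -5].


The inner product u . v = sum of u_i * v_i.
Term-by-term: 2 * -2, 5 * -9, 6 * -8, -4 * -5
Products: -4, -45, -48, 20
Sum = -4 + -45 + -48 + 20 = -77

-77


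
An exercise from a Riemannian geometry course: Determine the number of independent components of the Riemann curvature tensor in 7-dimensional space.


The Riemann tensor in d dimensions has d^2(d^2 - 1)/12 independent components.
d = 7, so d^2 = 49
d^2 - 1 = 48
d^2(d^2 - 1) = 49 * 48 = 2352
Divide by 12: 2352 / 12 = 196

196


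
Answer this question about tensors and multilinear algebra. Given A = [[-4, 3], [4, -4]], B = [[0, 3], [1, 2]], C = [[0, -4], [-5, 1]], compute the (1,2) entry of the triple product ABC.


(ABC)_{12} = sum_m (AB)_{1m} C_{m2}. First compute row 1 of AB.
(AB)_{11} = -4*0 + 3*1 = 3
(AB)_{12} = -4*3 + 3*2 = -6
Now contract with column 2 of C:
(AB)_{11} * C_{12} = 3 * -4 = -12
(AB)_{12} * C_{22} = -6 * 1 = -6
(ABC)_{12} = -12 + -6 = -18

-18


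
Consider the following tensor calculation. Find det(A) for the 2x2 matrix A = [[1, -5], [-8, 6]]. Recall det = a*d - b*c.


For a 2x2 matrix [[a, b], [c, d]], det = a*d - b*c.
a = 1, b = -5, c = -8, d = 6
a*d = 1 * 6 = 6
b*c = -5 * -8 = 40
det = 6 - 40 = -34

-34


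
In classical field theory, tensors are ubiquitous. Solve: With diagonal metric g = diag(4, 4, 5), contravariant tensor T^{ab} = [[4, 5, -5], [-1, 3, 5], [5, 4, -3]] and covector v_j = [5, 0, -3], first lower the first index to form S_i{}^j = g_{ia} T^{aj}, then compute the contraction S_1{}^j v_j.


Step 1: lower the first index. For a diagonal metric, g_{ia} T^{aj} = g_{ii} T^{ij} (no sum on i).
g_{11} = 4
S_1{}^1 = 4 * T^{11} = 4 * 4 = 16
S_1{}^2 = 4 * T^{12} = 4 * 5 = 20
S_1{}^3 = 4 * T^{13} = 4 * -5 = -20
Step 2: contract S_1{}^j with v_j.
S_1{}^1 * v_1 = 16 * 5 = 80
S_1{}^2 * v_2 = 20 * 0 = 0
S_1{}^3 * v_3 = -20 * -3 = 60
Result = 80 + 0 + 60 = 140

140


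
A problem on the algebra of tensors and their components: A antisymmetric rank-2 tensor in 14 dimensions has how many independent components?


A antisymmetric rank-2 tensor in d dimensions has d(d-1)/2 independent components.
d = 14
d(d-1)/2 = 14 * 13 / 2 = 182 / 2 = 91

91


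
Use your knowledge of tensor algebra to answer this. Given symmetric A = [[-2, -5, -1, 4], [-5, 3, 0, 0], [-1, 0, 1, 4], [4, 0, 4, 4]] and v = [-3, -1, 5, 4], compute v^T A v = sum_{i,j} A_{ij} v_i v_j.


First compute Av:
(Av)_1 = -2*-3 + -5*-1 + -1*5 + 4*4 = 22
(Av)_2 = -5*-3 + 3*-1 + 0*5 + 0*4 = 12
(Av)_3 = -1*-3 + 0*-1 + 1*5 + 4*4 = 24
(Av)_4 = 4*-3 + 0*-1 + 4*5 + 4*4 = 24
Av = [22, 12, 24, 24]
Then v^T (Av) = -3*22 + -1*12 + 5*24 + 4*24
= -66 + -12 + 120 + 96 = 138

138


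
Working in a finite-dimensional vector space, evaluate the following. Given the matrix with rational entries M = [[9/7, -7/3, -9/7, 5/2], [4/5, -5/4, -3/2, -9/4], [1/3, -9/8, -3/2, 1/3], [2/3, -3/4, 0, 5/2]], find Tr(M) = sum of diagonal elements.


The trace is the sum of diagonal entries.
Diagonal: M[1,1] = 9/7, M[2,2] = -5/4, M[3,3] = -3/2, M[4,4] = 5/2
Tr(M) = 9/7 + -5/4 + -3/2 + 5/2
Computing step by step:
After adding M[1,1]: 9/7
After adding M[2,2]: 1/28
After adding M[3,3]: -41/28
After adding M[4,4]: 29/28
Tr(M) = 29/28

29/28


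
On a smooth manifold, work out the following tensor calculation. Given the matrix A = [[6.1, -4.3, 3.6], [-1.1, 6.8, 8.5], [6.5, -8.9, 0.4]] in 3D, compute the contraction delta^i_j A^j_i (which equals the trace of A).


The contraction (trace) of a rank-2 tensor is the sum of its diagonal elements.
Diagonal entries: A[1,1] = 6.1, A[2,2] = 6.8, A[3,3] = 0.4
Tr(A) = 6.1 + 6.8 + 0.4 = 13.3

13.3


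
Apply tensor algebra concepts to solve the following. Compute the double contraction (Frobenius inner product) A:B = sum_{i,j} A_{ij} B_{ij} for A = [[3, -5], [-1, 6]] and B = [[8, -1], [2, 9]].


A:B = sum over all i,j of A_{ij} * B_{ij}.
Row 1: 3*8=24, -5*-1=5 => row sum = 29
Row 2: -1*2=-2, 6*9=54 => row sum = 52
Total = 29 + 52 = 81

81


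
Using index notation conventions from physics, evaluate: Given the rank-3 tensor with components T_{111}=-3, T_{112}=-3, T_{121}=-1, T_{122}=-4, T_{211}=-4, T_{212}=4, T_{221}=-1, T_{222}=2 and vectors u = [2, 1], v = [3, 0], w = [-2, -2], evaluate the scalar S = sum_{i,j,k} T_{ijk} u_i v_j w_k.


S = sum over i,j,k of T_{ijk} u_i v_j w_k. Expanding all 8 terms:
T_{111}*u_1*v_1*w_1 = -3*2*3*-2 = 36  (running total: 36)
T_{112}*u_1*v_1*w_2 = -3*2*3*-2 = 36  (running total: 72)
T_{121}*u_1*v_2*w_1 = -1*2*0*-2 = 0  (running total: 72)
T_{122}*u_1*v_2*w_2 = -4*2*0*-2 = 0  (running total: 72)
T_{211}*u_2*v_1*w_1 = -4*1*3*-2 = 24  (running total: 96)
T_{212}*u_2*v_1*w_2 = 4*1*3*-2 = -24  (running total: 72)
T_{221}*u_2*v_2*w_1 = -1*1*0*-2 = 0  (running total: 72)
T_{222}*u_2*v_2*w_2 = 2*1*0*-2 = 0  (running total: 72)
S = 72

72


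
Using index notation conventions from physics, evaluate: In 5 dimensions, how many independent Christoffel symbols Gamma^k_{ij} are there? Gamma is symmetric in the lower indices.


Christoffel symbols Gamma^k_{ij} are symmetric in i,j, so there are d * d(d+1)/2 independent symbols.
d = 5
d(d+1)/2 = 5 * 6 / 2 = 15
Total = 5 * 15 = 75

75


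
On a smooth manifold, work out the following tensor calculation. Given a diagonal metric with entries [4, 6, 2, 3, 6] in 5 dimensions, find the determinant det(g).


For a diagonal metric, the determinant is the product of diagonal entries.
Diagonal entries: 4, 6, 2, 3, 6
det(g) = 4 * 6 * 2 * 3 * 6 = 864

864


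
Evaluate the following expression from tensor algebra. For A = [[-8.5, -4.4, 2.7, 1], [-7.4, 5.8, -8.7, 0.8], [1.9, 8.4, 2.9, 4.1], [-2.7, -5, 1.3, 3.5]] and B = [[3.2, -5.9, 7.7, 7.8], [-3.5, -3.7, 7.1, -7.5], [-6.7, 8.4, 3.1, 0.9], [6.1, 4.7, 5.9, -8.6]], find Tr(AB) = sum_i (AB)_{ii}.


Tr(AB) = sum_i (AB)_{ii} where (AB)_{ii} = sum_k A_{ik} B_{ki}.
(AB)_{11} = -8.5*3.2 + -4.4*-3.5 + 2.7*-6.7 + 1*6.1 = -23.79
(AB)_{22} = -7.4*-5.9 + 5.8*-3.7 + -8.7*8.4 + 0.8*4.7 = -47.12
(AB)_{33} = 1.9*7.7 + 8.4*7.1 + 2.9*3.1 + 4.1*5.9 = 107.45
(AB)_{44} = -2.7*7.8 + -5*-7.5 + 1.3*0.9 + 3.5*-8.6 = -12.49
Tr(AB) = -23.79 + -47.12 + 107.45 + -12.49 = 24.05

24.05


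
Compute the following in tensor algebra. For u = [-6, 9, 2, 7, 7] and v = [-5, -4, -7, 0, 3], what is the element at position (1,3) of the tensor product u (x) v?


The outer product entry T_{ij} = u_i * v_j.
We need i=1, j=3.
u_1 = -6, v_3 = -7
T_{1,3} = -6 * -7 = 42

42


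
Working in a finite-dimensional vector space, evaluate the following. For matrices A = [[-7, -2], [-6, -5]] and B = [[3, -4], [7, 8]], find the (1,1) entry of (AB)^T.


(AB)^T_{ij} = (AB)_{ji} = sum_k A_{jk} B_{ki}.
For i=1, j=1 we need (AB)_{11}:
A_{11} * B_{11} = -7 * 3 = -21
A_{12} * B_{21} = -2 * 7 = -14
Sum = -21 + -14 = -35

-35


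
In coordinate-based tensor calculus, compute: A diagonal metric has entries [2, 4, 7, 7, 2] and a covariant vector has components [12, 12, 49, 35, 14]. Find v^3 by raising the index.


To raise an index with a diagonal metric: v^i = v_i / g_{ii}.
For index 3: v_3 = 49, g_{33} = 7
v^3 = 49 / 7 = 7

7


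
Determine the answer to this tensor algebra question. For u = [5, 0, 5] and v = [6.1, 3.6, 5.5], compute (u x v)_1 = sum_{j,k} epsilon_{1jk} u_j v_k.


(u x v)_1 = sum_{j,k} epsilon_{1jk} u_j v_k. Only permutations of (1,2,3) contribute; the two non-zero terms are:
eps_{123} u_2 v_3 = 1 * 0 * 5.5 = 0
eps_{132} u_3 v_2 = -1 * 5 * 3.6 = -18
(u x v)_1 = -18

-18


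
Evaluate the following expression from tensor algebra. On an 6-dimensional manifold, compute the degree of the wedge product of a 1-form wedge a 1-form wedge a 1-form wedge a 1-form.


The degree of a wedge product is the sum of the degrees of the individual forms.
Degrees: 1, 1, 1, 1
Total degree = 1 + 1 + 1 + 1 = 4

4


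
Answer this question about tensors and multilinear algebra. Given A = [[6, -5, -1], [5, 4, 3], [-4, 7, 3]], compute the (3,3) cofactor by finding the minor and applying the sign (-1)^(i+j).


To find cofactor C_{33}, delete row 3 and column 3.
The resulting 2x2 submatrix is: [[6, -5], [5, 4]]
Minor M_{33} = 6*4 - -5*5
  = 24 - -25 = 49
Sign = (-1)^(3+3) = (-1)^6 = 1
Cofactor C_{33} = 1 * 49 = 49

49


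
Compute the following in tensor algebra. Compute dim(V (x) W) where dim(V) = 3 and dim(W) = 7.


The dimension of a tensor product is the product of dimensions.
dim(V) = 3, dim(W) = 7
dim(V (x) W) = 3 * 7 = 21

21


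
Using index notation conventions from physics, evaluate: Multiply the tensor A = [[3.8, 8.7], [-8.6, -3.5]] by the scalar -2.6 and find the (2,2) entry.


Scalar multiplication: (cA)_{ij} = c * A_{ij}.
c = -2.6
A_{22} = -3.5
(cA)_{22} = -2.6 * -3.5 = 9.1

9.1


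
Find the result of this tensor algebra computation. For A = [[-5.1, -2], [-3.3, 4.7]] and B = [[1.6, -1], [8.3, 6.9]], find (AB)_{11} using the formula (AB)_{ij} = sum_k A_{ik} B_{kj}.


(AB)_{ij} = sum_k A_{ik} B_{kj}.
For i=1, j=1:
A_{11} * B_{11} = -5.1 * 1.6 = -8.16
A_{12} * B_{21} = -2 * 8.3 = -16.6
Sum = -8.16 + -16.6 = -24.76

-24.76


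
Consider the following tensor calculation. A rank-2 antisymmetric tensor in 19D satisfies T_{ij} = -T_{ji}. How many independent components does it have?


An antisymmetric rank-2 tensor satisfies A_{ij} = -A_{ji}, so diagonal entries are zero.
The independent components are the upper-triangular entries: C(n, 2) = n(n-1)/2.
n = 19
C(19, 2) = 19 * 18 / 2 = 342 / 2 = 171

171
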